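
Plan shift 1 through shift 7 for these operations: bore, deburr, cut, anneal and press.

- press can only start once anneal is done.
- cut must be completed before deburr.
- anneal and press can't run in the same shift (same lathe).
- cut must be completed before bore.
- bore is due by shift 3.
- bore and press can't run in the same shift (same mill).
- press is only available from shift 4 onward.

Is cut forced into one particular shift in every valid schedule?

No

cut can be shift 1 (e.g. cut in shift 1; press in shift 4; anneal in shift 1; bore in shift 2; deburr in shift 2) or shift 2 (e.g. press in shift 4; cut in shift 2; anneal in shift 1; bore in shift 3; deburr in shift 3).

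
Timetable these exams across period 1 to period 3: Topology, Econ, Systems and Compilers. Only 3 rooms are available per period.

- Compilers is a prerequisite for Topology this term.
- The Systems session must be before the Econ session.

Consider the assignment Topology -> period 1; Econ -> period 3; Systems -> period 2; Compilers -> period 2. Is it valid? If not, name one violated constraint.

No. Compilers is a prerequisite for Topology this term is not satisfied.

Compilers is a prerequisite for Topology this term — violated.
Only 3 rooms are available per period — holds.
The Systems session must be before the Econ session — holds.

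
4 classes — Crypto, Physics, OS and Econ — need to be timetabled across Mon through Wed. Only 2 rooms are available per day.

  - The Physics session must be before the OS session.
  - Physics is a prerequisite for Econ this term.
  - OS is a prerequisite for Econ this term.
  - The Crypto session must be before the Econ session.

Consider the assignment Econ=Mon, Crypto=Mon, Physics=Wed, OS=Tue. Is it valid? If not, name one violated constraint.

No — it violates: Physics is a prerequisite for Econ this term

Only 2 rooms are available per day — holds.
The Crypto session must be before the Econ session — violated.
The Physics session must be before the OS session — violated.
Physics is a prerequisite for Econ this term — violated.
OS is a prerequisite for Econ this term — violated.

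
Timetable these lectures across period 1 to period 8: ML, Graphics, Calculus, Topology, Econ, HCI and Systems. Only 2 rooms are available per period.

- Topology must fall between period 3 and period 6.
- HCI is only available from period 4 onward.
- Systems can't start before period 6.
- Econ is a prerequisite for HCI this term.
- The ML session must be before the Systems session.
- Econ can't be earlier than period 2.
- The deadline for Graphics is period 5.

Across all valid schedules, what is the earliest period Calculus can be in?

Calculus at period 1 is achievable: Graphics in period 1, Systems in period 6, HCI in period 4, ML in period 2, Calculus in period 1, Econ in period 2, Topology in period 3.

period 1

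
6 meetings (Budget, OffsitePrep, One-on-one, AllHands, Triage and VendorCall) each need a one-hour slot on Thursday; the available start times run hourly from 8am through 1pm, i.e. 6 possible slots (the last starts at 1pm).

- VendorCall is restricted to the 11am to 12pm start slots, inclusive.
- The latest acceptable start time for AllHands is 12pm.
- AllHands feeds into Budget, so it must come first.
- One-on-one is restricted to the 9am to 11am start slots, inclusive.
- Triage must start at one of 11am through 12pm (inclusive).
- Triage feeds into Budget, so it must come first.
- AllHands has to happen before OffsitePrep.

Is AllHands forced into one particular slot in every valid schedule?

AllHands can be 8am (e.g. Budget -> 12pm; OffsitePrep -> 9am; One-on-one -> 9am; VendorCall -> 11am; Triage -> 11am; AllHands -> 8am) or 9am (e.g. VendorCall -> 11am, One-on-one -> 9am, Budget -> 12pm, Triage -> 11am, OffsitePrep -> 10am, AllHands -> 9am).

No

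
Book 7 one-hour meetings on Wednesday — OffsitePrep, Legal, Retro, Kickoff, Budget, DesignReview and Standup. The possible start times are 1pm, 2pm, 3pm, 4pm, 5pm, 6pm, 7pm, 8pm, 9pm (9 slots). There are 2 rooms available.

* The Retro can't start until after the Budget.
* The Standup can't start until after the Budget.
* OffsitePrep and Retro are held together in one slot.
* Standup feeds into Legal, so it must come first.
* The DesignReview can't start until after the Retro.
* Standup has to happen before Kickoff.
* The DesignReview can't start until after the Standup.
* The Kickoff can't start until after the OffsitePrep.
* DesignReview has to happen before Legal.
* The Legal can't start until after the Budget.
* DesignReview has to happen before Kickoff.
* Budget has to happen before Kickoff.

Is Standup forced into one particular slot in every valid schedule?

No

Standup can be 2pm (e.g. Kickoff -> 5pm, DesignReview -> 4pm, Legal -> 5pm, Budget -> 1pm, Standup -> 2pm, OffsitePrep -> 3pm, Retro -> 3pm) or 3pm (e.g. Retro -> 2pm; Budget -> 1pm; OffsitePrep -> 2pm; Kickoff -> 5pm; Legal -> 5pm; DesignReview -> 4pm; Standup -> 3pm).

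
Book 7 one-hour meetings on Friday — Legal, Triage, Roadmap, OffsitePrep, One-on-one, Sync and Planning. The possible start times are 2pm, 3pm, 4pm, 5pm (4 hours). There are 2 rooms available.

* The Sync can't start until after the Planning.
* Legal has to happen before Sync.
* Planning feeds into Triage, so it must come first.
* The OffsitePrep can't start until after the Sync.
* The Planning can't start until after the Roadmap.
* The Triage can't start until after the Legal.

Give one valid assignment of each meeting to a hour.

Roadmap -> 2pm; Sync -> 4pm; Triage -> 4pm; One-on-one -> 3pm; Planning -> 3pm; Legal -> 2pm; OffsitePrep -> 5pm

Checking: Legal(2pm) before Sync(4pm); Planning(3pm) before Sync(4pm); Roadmap(2pm) before Planning(3pm); Sync(4pm) before OffsitePrep(5pm); Legal(2pm) before Triage(4pm); Planning(3pm) before Triage(4pm); max 2 per hour (cap 2).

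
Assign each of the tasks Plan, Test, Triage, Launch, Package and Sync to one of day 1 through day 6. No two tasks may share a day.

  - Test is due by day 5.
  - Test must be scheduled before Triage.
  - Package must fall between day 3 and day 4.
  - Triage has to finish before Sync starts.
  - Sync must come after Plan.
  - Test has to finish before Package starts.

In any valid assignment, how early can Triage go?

day 2

Precedence pushes Triage to at least day 2; downstream work caps Triage at day 5.
Triage at day 2 is achievable: Plan=day 4; Launch=day 6; Package=day 3; Sync=day 5; Test=day 1; Triage=day 2.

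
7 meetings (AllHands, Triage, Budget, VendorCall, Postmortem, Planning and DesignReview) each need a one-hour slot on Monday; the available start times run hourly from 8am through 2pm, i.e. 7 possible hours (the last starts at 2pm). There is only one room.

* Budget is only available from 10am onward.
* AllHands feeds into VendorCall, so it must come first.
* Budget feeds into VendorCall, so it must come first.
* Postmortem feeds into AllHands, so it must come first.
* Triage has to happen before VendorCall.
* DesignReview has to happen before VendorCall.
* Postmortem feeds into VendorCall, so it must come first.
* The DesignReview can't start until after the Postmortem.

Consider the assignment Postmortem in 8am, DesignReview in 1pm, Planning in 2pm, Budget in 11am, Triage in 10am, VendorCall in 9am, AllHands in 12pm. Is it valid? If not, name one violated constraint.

DesignReview has to happen before VendorCall — violated.
The DesignReview can't start until after the Postmortem — holds.
Postmortem feeds into VendorCall, so it must come first — holds.
There is only one room — holds.
AllHands feeds into VendorCall, so it must come first — violated.
Budget is only available from 10am onward — holds.
Postmortem feeds into AllHands, so it must come first — holds.
Triage has to happen before VendorCall — violated.
Budget feeds into VendorCall, so it must come first — violated.

No — it violates: DesignReview has to happen before VendorCall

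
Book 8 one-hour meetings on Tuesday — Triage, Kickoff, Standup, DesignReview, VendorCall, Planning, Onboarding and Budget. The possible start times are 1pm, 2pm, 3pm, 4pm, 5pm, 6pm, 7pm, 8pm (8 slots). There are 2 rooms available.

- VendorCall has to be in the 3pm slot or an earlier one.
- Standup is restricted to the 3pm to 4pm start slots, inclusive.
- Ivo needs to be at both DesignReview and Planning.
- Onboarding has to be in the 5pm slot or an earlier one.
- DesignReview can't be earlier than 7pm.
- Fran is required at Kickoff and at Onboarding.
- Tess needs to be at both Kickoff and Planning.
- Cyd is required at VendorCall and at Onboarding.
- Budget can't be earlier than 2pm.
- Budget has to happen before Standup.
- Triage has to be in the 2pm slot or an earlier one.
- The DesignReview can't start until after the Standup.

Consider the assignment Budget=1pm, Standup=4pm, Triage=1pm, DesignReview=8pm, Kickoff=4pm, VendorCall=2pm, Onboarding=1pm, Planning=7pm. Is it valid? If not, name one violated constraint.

Budget has to happen before Standup — holds.
Ivo needs to be at both DesignReview and Planning — holds.
There are 2 rooms available — violated.
Triage has to be in the 2pm slot or an earlier one — holds.
Tess needs to be at both Kickoff and Planning — holds.
Cyd is required at VendorCall and at Onboarding — holds.
Fran is required at Kickoff and at Onboarding — holds.
Budget can't be earlier than 2pm — violated.
The DesignReview can't start until after the Standup — holds.
DesignReview can't be earlier than 7pm — holds.
VendorCall has to be in the 3pm slot or an earlier one — holds.
Standup is restricted to the 3pm to 4pm start slots, inclusive — holds.
Onboarding has to be in the 5pm slot or an earlier one — holds.

Invalid. Budget can't be earlier than 2pm.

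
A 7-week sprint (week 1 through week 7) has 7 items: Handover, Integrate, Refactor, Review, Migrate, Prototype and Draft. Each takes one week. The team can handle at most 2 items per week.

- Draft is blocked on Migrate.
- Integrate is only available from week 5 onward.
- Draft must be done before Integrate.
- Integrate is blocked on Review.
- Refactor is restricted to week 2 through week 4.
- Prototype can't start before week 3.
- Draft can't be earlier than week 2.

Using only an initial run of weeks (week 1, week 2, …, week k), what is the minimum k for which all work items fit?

5

The precedence chain requires at least 3 distinct weeks.
With at most 2 per week and 7 work items, at least 4 weeks are needed.
Integrate can't be placed before week 5, so the schedule must run through at least week 5.
5 works (last occupied week: week 5): for example Migrate=week 1, Prototype=week 3, Handover=week 3, Review=week 1, Refactor=week 2, Draft=week 2, Integrate=week 5.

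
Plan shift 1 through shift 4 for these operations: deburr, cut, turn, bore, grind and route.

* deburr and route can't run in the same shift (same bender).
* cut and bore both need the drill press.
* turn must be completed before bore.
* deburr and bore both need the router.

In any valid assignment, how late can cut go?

shift 4

cut at shift 4 is achievable: bore=shift 2, route=shift 2, turn=shift 1, deburr=shift 1, cut=shift 4, grind=shift 1.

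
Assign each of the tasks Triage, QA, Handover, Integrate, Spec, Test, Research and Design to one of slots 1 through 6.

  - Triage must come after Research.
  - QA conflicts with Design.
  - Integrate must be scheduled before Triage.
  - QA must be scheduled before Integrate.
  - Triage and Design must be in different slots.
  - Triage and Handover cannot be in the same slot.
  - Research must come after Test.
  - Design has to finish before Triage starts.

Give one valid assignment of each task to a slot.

Design in 2, Integrate in 2, Research in 2, Handover in 1, Test in 1, Triage in 3, Spec in 1, QA in 1

Checking: Integrate(2) before Triage(3); Research(2) before Triage(3); QA(1) before Integrate(2); Design(2) before Triage(3); Test(1) before Research(2); Triage(3) != Design(2); QA(1) != Design(2); Triage(3) != Handover(1).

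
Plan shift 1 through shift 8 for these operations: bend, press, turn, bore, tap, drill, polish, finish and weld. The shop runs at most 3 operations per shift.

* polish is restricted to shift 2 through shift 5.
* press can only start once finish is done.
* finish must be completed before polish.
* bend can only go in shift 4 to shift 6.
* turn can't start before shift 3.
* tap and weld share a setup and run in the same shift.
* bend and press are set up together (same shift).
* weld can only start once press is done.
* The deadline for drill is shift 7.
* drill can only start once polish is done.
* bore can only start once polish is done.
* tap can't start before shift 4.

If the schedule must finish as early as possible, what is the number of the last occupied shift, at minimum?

The precedence chain requires at least 3 distinct shifts.
With at most 3 per shift and 9 operations, at least 3 shifts are needed.
Propagating the time windows through the other constraints, tap can't land before shift 5, so the schedule must run through at least shift 5.
5 works (last occupied shift: shift 5): for example tap=shift 5; polish=shift 2; bore=shift 3; bend=shift 4; weld=shift 5; finish=shift 1; turn=shift 3; press=shift 4; drill=shift 3.

shift 5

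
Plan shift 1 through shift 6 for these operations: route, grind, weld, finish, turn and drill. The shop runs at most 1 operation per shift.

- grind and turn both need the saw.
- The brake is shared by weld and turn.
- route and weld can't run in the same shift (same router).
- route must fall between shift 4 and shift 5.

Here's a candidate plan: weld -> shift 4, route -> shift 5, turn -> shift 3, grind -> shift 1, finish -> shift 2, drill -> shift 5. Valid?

No. The shop runs at most 1 operation per shift is not satisfied.

grind and turn both need the saw — holds.
route and weld can't run in the same shift (same router) — holds.
The shop runs at most 1 operation per shift — violated.
The brake is shared by weld and turn — holds.
route must fall between shift 4 and shift 5 — holds.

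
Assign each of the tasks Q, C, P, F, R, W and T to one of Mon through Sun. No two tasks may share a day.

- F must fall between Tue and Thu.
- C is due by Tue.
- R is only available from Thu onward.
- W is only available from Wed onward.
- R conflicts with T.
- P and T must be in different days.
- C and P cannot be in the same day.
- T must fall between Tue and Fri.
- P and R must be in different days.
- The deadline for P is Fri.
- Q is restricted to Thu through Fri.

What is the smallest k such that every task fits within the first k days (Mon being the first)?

7 days

With at most 1 per day and 7 tasks, at least 7 days are needed.
Q can't be placed before Thu — that is day 4 counting from Mon — so the schedule must run through at least 4 days.
7 works (last occupied day: Sun): for example Q=Thu; C=Mon; P=Fri; T=Wed; W=Sun; F=Tue; R=Sat.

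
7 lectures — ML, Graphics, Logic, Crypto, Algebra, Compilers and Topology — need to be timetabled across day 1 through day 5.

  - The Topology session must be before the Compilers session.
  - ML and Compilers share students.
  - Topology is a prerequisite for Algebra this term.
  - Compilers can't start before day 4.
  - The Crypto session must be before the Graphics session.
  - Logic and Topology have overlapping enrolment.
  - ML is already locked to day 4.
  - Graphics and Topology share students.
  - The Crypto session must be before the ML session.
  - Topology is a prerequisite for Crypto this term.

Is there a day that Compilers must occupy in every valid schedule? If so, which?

Compilers's window is day 4–day 5.
ML is fixed at day 4, and Compilers can't share a day with ML.
So Compilers must be day 5.

day 5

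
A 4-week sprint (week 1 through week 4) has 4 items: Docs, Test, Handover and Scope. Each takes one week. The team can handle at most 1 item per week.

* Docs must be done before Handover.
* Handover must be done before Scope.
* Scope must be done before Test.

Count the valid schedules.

1

Enumerating: Test in week 4, Docs in week 1, Handover in week 2, Scope in week 3.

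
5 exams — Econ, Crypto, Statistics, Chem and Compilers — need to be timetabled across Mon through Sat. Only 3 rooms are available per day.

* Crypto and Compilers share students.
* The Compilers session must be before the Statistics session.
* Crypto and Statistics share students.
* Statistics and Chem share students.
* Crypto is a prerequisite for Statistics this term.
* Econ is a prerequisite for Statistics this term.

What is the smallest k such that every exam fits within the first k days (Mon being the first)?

The precedence chain requires at least 2 distinct days.
With at most 3 per day and 5 exams, at least 2 days are needed.
Could 2 days be enough, i.e. nothing placed later than Tue? No: Statistics must come after Econ (at Mon or later) → {Tue}; Compilers must come before Statistics (at Tue or earlier) → {Mon}; Crypto must come before Statistics (at Tue or earlier) → {Mon}; Compilers can't share with Crypto (Mon) → nothing is left.
So 2 days is not enough.
3 works (last occupied day: Wed): for example Crypto -> Mon, Statistics -> Wed, Econ -> Mon, Chem -> Mon, Compilers -> Tue.

3 days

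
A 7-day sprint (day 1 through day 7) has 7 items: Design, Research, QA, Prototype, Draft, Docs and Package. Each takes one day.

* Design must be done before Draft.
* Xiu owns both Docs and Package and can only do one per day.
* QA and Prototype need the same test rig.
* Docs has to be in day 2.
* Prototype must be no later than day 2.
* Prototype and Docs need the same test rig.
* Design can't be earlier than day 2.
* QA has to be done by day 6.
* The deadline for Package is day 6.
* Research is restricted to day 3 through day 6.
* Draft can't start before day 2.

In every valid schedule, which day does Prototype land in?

day 1

Prototype's window is day 1–day 2.
Docs is fixed at day 2, and Prototype can't share a day with Docs.
So Prototype must be day 1.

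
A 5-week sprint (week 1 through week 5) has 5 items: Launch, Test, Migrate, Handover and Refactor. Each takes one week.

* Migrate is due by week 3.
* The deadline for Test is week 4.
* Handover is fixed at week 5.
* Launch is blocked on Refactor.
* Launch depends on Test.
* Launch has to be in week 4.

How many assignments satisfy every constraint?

27

Splitting on Test: it can be week 1 (9), week 2 (9), week 3 (9). Listing each branch's schedules as (Launch, Migrate, Handover, Refactor) by week number:
Test=week 1: (4,1,5,1) (4,1,5,2) (4,1,5,3) (4,2,5,1) (4,2,5,2) (4,2,5,3) (4,3,5,1) (4,3,5,2) (4,3,5,3) — 9.
Test=week 2: (4,1,5,1) (4,1,5,2) (4,1,5,3) (4,2,5,1) (4,2,5,2) (4,2,5,3) (4,3,5,1) (4,3,5,2) (4,3,5,3) — 9.
Test=week 3: (4,1,5,1) (4,1,5,2) (4,1,5,3) (4,2,5,1) (4,2,5,2) (4,2,5,3) (4,3,5,1) (4,3,5,2) (4,3,5,3) — 9.
Summing: 9 + 9 + 9 = 27.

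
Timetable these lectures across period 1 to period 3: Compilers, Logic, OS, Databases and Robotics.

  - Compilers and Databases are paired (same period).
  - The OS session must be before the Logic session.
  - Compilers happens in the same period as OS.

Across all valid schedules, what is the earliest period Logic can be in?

period 2

Precedence pushes Logic to at least period 2.
Logic at period 2 is achievable: OS -> period 1; Compilers -> period 1; Logic -> period 2; Databases -> period 1; Robotics -> period 1.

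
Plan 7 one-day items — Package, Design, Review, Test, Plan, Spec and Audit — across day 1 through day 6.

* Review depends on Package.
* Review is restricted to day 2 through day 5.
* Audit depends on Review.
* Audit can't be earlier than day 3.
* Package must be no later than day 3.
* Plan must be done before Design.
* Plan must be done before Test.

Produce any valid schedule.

Audit in day 3; Spec in day 1; Package in day 1; Test in day 2; Review in day 2; Design in day 2; Plan in day 1

Checking: Plan(day 1) before Design(day 2); Plan(day 1) before Test(day 2); Review(day 2) before Audit(day 3); Package(day 1) before Review(day 2); Audit=day 3 in [day 3,day 6]; Review=day 2 in [day 2,day 5]; Package=day 1 in [day 1,day 3].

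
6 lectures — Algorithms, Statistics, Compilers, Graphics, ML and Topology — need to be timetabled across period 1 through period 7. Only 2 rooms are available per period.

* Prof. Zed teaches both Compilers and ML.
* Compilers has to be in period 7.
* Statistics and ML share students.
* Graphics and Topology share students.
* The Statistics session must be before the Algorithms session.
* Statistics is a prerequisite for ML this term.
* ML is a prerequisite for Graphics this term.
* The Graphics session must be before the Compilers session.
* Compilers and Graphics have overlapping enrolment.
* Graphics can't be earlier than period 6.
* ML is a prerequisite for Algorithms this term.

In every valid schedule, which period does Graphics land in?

period 6

Graphics's window is period 6–period 7.
Compilers is fixed at period 7, and Graphics can't share a period with Compilers.
So Graphics must be period 6.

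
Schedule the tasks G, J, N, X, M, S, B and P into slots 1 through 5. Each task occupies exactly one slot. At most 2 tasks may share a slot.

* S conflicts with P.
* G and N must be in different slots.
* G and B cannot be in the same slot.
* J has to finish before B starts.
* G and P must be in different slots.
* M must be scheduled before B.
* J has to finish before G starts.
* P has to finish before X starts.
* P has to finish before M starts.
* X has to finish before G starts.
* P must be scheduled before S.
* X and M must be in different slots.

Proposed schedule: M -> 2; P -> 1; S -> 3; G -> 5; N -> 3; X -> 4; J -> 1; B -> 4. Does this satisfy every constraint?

J has to finish before G starts — holds.
J has to finish before B starts — holds.
X has to finish before G starts — holds.
P must be scheduled before S — holds.
G and P must be in different slots — holds.
P has to finish before X starts — holds.
X and M must be in different slots — holds.
At most 2 tasks may share a slot — holds.
P has to finish before M starts — holds.
S conflicts with P — holds.
M must be scheduled before B — holds.
G and B cannot be in the same slot — holds.
G and N must be in different slots — holds.

Yes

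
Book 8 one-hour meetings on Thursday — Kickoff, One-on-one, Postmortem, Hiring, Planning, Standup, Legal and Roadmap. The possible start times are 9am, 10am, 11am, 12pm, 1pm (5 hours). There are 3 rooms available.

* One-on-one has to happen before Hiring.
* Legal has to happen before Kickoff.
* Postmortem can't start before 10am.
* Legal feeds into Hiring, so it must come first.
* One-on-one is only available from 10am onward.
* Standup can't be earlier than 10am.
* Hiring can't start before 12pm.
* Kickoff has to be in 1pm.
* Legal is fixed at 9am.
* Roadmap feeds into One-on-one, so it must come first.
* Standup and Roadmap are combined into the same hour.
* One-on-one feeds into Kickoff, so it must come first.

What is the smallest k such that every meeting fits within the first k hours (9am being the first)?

The precedence chain requires at least 3 distinct hours.
With at most 3 per hour and 8 meetings, at least 3 hours are needed.
Kickoff can't be placed before 1pm — that is hour 5 counting from 9am — so the schedule must run through at least 5 hours.
5 works (last occupied hour: 1pm): for example Roadmap -> 10am; Postmortem -> 10am; Legal -> 9am; Planning -> 9am; Hiring -> 12pm; Kickoff -> 1pm; One-on-one -> 11am; Standup -> 10am.

5 hours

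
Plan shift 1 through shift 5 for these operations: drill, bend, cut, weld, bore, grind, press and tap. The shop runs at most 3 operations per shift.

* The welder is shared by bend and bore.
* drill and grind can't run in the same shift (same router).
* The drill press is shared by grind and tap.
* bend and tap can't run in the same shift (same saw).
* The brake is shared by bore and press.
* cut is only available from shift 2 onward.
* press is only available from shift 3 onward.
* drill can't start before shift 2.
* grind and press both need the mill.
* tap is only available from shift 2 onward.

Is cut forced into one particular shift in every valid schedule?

No

cut can be shift 2 (e.g. bend=shift 1; bore=shift 4; press=shift 3; tap=shift 2; drill=shift 2; cut=shift 2; weld=shift 1; grind=shift 1) or shift 3 (e.g. tap -> shift 2, cut -> shift 3, grind -> shift 1, drill -> shift 2, press -> shift 3, weld -> shift 1, bore -> shift 2, bend -> shift 1).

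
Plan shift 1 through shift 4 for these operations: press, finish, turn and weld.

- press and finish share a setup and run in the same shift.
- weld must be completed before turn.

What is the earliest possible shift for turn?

Precedence pushes turn to at least shift 2.
turn at shift 2 is achievable: finish -> shift 1, press -> shift 1, turn -> shift 2, weld -> shift 1.

shift 2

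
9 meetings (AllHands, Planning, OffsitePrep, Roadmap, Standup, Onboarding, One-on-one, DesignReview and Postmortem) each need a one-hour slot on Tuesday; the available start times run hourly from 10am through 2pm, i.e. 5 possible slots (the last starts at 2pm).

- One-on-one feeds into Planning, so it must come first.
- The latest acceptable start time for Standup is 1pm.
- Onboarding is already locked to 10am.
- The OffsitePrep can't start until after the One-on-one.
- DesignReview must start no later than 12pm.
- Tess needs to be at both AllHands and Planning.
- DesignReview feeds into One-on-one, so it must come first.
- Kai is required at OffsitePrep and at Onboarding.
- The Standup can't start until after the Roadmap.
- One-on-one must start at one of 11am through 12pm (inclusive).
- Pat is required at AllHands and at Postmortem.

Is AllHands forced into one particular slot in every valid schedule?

No

AllHands can be 10am (e.g. DesignReview -> 10am; Postmortem -> 11am; AllHands -> 10am; Planning -> 12pm; Onboarding -> 10am; Standup -> 11am; One-on-one -> 11am; Roadmap -> 10am; OffsitePrep -> 12pm) or 11am (e.g. Roadmap=10am; Planning=12pm; DesignReview=10am; One-on-one=11am; Standup=11am; Onboarding=10am; AllHands=11am; OffsitePrep=12pm; Postmortem=10am).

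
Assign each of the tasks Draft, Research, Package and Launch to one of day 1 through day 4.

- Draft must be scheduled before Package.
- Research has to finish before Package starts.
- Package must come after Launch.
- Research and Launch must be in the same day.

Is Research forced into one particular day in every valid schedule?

No

Research can be day 1 (e.g. Draft=day 1; Launch=day 1; Research=day 1; Package=day 2) or day 2 (e.g. Research in day 2, Draft in day 1, Package in day 3, Launch in day 2).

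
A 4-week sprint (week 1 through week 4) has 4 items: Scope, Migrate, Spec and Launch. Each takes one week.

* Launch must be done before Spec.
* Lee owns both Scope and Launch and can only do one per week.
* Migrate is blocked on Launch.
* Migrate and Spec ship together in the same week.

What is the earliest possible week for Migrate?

week 2

Precedence pushes Migrate to at least week 2.
Migrate at week 2 is achievable: Spec=week 2; Scope=week 2; Launch=week 1; Migrate=week 2.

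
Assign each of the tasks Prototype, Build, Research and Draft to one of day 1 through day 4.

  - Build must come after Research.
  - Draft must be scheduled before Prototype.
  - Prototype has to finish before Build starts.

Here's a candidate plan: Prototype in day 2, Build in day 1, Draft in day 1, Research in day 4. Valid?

Draft must be scheduled before Prototype — holds.
Prototype has to finish before Build starts — violated.
Build must come after Research — violated.

Invalid. Build must come after Research.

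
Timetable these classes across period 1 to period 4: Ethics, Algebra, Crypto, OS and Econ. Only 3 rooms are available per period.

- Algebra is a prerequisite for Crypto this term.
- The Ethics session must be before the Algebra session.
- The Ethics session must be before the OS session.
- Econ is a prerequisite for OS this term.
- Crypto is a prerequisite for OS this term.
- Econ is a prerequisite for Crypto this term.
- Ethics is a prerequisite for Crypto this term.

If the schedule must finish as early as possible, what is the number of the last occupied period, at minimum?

period 4

The precedence chain requires at least 4 distinct periods.
With at most 3 per period and 5 classes, at least 2 periods are needed.
4 works (last occupied period: period 4): for example Algebra -> period 2; OS -> period 4; Crypto -> period 3; Ethics -> period 1; Econ -> period 1.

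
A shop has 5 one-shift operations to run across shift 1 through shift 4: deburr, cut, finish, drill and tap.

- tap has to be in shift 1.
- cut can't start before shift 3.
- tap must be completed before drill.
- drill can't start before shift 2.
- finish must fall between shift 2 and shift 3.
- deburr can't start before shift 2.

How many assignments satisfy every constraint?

36

Splitting on deburr: it can be shift 2 (12), shift 3 (12), shift 4 (12). Listing each branch's schedules as (cut, finish, drill, tap) by shift number:
deburr=shift 2: (3,2,2,1) (3,2,3,1) (3,2,4,1) (3,3,2,1) (3,3,3,1) (3,3,4,1) (4,2,2,1) (4,2,3,1) (4,2,4,1) (4,3,2,1) (4,3,3,1) (4,3,4,1) — 12.
deburr=shift 3: (3,2,2,1) (3,2,3,1) (3,2,4,1) (3,3,2,1) (3,3,3,1) (3,3,4,1) (4,2,2,1) (4,2,3,1) (4,2,4,1) (4,3,2,1) (4,3,3,1) (4,3,4,1) — 12.
deburr=shift 4: (3,2,2,1) (3,2,3,1) (3,2,4,1) (3,3,2,1) (3,3,3,1) (3,3,4,1) (4,2,2,1) (4,2,3,1) (4,2,4,1) (4,3,2,1) (4,3,3,1) (4,3,4,1) — 12.
Summing: 12 + 12 + 12 = 36.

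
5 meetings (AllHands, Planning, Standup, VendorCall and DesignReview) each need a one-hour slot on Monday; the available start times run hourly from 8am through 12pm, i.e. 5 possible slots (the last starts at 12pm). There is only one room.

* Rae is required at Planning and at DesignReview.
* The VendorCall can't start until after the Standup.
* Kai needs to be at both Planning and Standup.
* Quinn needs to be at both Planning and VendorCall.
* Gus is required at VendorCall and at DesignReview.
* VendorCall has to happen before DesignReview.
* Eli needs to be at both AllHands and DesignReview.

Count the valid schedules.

Splitting on AllHands: it can be 8am (4), 9am (4), 10am (4), 11am (4), 12pm (4). Listing each branch's schedules as (Planning, Standup, VendorCall, DesignReview):
AllHands=8am: (9am,10am,11am,12pm) (10am,9am,11am,12pm) (11am,9am,10am,12pm) (12pm,9am,10am,11am) — 4.
AllHands=9am: (8am,10am,11am,12pm) (10am,8am,11am,12pm) (11am,8am,10am,12pm) (12pm,8am,10am,11am) — 4.
AllHands=10am: (8am,9am,11am,12pm) (9am,8am,11am,12pm) (11am,8am,9am,12pm) (12pm,8am,9am,11am) — 4.
AllHands=11am: (8am,9am,10am,12pm) (9am,8am,10am,12pm) (10am,8am,9am,12pm) (12pm,8am,9am,10am) — 4.
AllHands=12pm: (8am,9am,10am,11am) (9am,8am,10am,11am) (10am,8am,9am,11am) (11am,8am,9am,10am) — 4.
Summing: 4 + 4 + 4 + 4 + 4 = 20.

20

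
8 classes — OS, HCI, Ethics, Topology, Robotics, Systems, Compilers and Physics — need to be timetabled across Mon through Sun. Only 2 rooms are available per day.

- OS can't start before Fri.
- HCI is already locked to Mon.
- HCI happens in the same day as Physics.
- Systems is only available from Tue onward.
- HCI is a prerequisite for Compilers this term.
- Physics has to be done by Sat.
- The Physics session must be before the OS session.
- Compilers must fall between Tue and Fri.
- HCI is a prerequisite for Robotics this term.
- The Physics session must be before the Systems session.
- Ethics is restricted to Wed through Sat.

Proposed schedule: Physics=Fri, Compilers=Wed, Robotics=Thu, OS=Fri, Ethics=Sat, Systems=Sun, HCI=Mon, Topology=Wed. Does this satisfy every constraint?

Only 2 rooms are available per day — holds.
HCI is a prerequisite for Compilers this term — holds.
HCI happens in the same day as Physics — violated.
HCI is already locked to Mon — holds.
Systems is only available from Tue onward — holds.
OS can't start before Fri — holds.
The Physics session must be before the OS session — violated.
Compilers must fall between Tue and Fri — holds.
Ethics is restricted to Wed through Sat — holds.
Physics has to be done by Sat — holds.
HCI is a prerequisite for Robotics this term — holds.
The Physics session must be before the Systems session — holds.

No — it violates: HCI happens in the same day as Physics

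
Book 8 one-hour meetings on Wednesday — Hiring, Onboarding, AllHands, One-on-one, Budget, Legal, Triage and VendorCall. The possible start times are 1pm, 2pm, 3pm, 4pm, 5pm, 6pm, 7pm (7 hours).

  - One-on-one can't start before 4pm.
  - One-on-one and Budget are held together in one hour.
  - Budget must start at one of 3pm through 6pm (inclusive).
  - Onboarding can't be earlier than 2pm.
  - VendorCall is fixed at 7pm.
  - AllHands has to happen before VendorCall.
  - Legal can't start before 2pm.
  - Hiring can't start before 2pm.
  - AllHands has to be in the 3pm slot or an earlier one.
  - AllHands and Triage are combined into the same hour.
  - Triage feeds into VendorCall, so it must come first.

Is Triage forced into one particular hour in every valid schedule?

No

Triage can be 1pm (e.g. One-on-one in 4pm; Onboarding in 2pm; VendorCall in 7pm; Hiring in 2pm; AllHands in 1pm; Triage in 1pm; Legal in 2pm; Budget in 4pm) or 2pm (e.g. Budget=4pm, AllHands=2pm, Onboarding=2pm, One-on-one=4pm, Hiring=2pm, Legal=2pm, VendorCall=7pm, Triage=2pm).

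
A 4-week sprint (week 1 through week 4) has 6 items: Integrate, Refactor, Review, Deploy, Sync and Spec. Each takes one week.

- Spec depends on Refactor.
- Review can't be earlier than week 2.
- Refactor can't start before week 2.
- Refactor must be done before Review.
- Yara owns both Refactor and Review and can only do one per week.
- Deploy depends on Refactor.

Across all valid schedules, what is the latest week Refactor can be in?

week 3

Refactor is available from week 2; downstream work caps Refactor at week 3.
Refactor at week 3 is achievable: Deploy=week 4; Refactor=week 3; Sync=week 1; Review=week 4; Spec=week 4; Integrate=week 1.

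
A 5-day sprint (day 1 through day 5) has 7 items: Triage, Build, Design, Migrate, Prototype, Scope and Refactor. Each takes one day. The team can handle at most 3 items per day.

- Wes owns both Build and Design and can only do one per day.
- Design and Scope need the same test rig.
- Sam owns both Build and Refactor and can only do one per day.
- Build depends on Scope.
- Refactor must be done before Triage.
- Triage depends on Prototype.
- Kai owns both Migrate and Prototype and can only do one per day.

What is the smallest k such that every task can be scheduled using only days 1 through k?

The precedence chain requires at least 2 distinct days.
With at most 3 per day and 7 tasks, at least 3 days are needed.
3 works (last occupied day: day 3): for example Design=day 3; Migrate=day 2; Triage=day 2; Prototype=day 1; Refactor=day 1; Build=day 2; Scope=day 1.

3 days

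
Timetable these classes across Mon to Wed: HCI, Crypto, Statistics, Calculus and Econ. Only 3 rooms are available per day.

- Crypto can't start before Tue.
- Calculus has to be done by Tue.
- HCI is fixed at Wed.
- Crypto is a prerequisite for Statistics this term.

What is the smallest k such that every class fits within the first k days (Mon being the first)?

3 days

The precedence chain requires at least 2 distinct days.
With at most 3 per day and 5 classes, at least 2 days are needed.
HCI can't be placed before Wed — that is day 3 counting from Mon — so the schedule must run through at least 3 days.
3 works (last occupied day: Wed): for example Statistics=Wed; Econ=Mon; HCI=Wed; Crypto=Tue; Calculus=Mon.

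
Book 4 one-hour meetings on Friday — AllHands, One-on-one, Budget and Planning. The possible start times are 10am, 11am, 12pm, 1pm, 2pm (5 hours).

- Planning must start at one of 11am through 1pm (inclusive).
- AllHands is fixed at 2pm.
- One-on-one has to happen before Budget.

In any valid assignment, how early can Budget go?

11am

Precedence pushes Budget to at least 11am.
Budget at 11am is achievable: One-on-one=10am; Planning=11am; Budget=11am; AllHands=2pm.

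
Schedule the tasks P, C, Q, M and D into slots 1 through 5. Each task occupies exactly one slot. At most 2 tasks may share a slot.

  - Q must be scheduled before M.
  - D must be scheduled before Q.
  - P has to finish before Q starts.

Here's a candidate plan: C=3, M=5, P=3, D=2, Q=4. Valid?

Yes

D must be scheduled before Q — holds.
At most 2 tasks may share a slot — holds.
P has to finish before Q starts — holds.
Q must be scheduled before M — holds.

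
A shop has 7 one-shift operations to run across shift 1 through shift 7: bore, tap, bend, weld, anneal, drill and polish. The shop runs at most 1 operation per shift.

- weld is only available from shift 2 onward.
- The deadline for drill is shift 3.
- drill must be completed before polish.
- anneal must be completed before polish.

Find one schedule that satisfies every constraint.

bore -> shift 5, anneal -> shift 3, bend -> shift 7, weld -> shift 2, drill -> shift 1, polish -> shift 4, tap -> shift 6

Checking: drill(shift 1) before polish(shift 4); anneal(shift 3) before polish(shift 4); weld=shift 2 in [shift 2,shift 7]; drill=shift 1 in [shift 1,shift 3]; max 1 per shift (cap 1).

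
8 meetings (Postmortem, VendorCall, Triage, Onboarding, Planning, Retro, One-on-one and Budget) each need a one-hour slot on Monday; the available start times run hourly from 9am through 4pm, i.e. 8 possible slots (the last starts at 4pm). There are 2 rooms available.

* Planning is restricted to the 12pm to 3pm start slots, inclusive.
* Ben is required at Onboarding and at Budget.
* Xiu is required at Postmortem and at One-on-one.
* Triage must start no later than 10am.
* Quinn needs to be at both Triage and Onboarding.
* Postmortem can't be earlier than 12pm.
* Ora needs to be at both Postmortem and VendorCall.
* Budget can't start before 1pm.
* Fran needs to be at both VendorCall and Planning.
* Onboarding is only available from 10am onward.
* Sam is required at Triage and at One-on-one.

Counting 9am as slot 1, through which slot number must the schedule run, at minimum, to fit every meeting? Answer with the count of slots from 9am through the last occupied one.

With at most 2 per slot and 8 meetings, at least 4 slots are needed.
Budget can't be placed before 1pm — that is slot 5 counting from 9am — so the schedule must run through at least 5 slots.
5 works (last occupied slot: 1pm): for example One-on-one -> 11am, Retro -> 10am, Onboarding -> 10am, VendorCall -> 9am, Triage -> 9am, Budget -> 1pm, Postmortem -> 12pm, Planning -> 12pm.

5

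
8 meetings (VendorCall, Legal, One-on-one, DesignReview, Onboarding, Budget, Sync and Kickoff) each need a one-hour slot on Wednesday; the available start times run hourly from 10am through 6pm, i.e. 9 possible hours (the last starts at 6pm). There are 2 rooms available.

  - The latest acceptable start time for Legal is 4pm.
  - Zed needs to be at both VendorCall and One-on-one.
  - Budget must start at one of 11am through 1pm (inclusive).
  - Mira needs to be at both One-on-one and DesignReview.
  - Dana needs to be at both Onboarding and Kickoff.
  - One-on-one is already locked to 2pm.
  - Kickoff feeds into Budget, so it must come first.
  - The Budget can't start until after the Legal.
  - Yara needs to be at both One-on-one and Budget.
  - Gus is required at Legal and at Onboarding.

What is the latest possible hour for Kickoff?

12pm

Downstream work caps Kickoff at 12pm.
Kickoff at 12pm is achievable: One-on-one -> 2pm, Kickoff -> 12pm, VendorCall -> 10am, DesignReview -> 11am, Legal -> 10am, Sync -> 12pm, Budget -> 1pm, Onboarding -> 11am.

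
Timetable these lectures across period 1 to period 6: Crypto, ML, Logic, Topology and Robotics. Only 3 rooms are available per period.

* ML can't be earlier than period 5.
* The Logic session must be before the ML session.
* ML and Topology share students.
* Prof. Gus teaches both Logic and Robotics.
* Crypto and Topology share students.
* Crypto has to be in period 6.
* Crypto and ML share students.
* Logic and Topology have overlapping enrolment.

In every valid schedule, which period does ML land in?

ML's window is period 5–period 6.
Crypto is fixed at period 6, and ML can't share a period with Crypto.
So ML must be period 5.

period 5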